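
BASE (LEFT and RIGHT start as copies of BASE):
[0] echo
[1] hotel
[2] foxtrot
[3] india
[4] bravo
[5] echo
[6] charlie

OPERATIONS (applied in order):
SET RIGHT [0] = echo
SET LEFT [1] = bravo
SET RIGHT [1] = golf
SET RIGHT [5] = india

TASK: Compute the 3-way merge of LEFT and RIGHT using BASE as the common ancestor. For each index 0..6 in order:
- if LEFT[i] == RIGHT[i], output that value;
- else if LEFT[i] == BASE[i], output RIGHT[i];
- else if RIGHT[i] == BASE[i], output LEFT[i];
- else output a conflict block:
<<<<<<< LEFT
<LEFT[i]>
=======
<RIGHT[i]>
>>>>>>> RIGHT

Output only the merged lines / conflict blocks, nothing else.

Answer: echo
<<<<<<< LEFT
bravo
=======
golf
>>>>>>> RIGHT
foxtrot
india
bravo
india
charlie

Derivation:
Final LEFT:  [echo, bravo, foxtrot, india, bravo, echo, charlie]
Final RIGHT: [echo, golf, foxtrot, india, bravo, india, charlie]
i=0: L=echo R=echo -> agree -> echo
i=1: BASE=hotel L=bravo R=golf all differ -> CONFLICT
i=2: L=foxtrot R=foxtrot -> agree -> foxtrot
i=3: L=india R=india -> agree -> india
i=4: L=bravo R=bravo -> agree -> bravo
i=5: L=echo=BASE, R=india -> take RIGHT -> india
i=6: L=charlie R=charlie -> agree -> charlie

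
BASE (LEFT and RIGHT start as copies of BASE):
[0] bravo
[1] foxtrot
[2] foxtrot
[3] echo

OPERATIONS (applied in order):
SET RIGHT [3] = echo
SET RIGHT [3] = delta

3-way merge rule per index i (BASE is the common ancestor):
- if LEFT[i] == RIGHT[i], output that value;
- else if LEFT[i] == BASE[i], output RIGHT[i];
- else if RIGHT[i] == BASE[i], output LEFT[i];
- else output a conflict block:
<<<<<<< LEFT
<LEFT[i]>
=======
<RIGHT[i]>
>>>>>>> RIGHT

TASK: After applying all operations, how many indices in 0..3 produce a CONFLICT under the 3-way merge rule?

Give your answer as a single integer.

Final LEFT:  [bravo, foxtrot, foxtrot, echo]
Final RIGHT: [bravo, foxtrot, foxtrot, delta]
i=0: L=bravo R=bravo -> agree -> bravo
i=1: L=foxtrot R=foxtrot -> agree -> foxtrot
i=2: L=foxtrot R=foxtrot -> agree -> foxtrot
i=3: L=echo=BASE, R=delta -> take RIGHT -> delta
Conflict count: 0

Answer: 0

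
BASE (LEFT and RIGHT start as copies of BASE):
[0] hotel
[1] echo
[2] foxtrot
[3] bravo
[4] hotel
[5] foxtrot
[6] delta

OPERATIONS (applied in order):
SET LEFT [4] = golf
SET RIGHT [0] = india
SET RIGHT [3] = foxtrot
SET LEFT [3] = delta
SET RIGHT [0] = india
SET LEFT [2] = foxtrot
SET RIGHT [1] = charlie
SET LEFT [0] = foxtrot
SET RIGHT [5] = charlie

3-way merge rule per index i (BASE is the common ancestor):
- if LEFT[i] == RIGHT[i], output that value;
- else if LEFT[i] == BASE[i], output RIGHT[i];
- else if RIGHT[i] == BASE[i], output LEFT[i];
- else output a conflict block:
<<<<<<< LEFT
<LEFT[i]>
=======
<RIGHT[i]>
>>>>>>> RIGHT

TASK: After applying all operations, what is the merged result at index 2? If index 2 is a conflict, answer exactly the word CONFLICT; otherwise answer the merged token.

Answer: foxtrot

Derivation:
Final LEFT:  [foxtrot, echo, foxtrot, delta, golf, foxtrot, delta]
Final RIGHT: [india, charlie, foxtrot, foxtrot, hotel, charlie, delta]
i=0: BASE=hotel L=foxtrot R=india all differ -> CONFLICT
i=1: L=echo=BASE, R=charlie -> take RIGHT -> charlie
i=2: L=foxtrot R=foxtrot -> agree -> foxtrot
i=3: BASE=bravo L=delta R=foxtrot all differ -> CONFLICT
i=4: L=golf, R=hotel=BASE -> take LEFT -> golf
i=5: L=foxtrot=BASE, R=charlie -> take RIGHT -> charlie
i=6: L=delta R=delta -> agree -> delta
Index 2 -> foxtrot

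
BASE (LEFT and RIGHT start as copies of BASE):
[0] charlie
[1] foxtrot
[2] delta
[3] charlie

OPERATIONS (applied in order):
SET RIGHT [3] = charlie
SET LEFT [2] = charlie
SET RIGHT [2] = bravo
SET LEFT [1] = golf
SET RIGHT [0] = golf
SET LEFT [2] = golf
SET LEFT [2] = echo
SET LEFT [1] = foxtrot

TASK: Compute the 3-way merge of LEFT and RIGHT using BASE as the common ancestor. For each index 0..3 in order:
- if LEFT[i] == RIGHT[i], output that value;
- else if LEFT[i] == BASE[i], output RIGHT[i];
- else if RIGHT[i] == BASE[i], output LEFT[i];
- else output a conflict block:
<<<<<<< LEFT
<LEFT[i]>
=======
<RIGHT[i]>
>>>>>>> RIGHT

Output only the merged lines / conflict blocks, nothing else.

Answer: golf
foxtrot
<<<<<<< LEFT
echo
=======
bravo
>>>>>>> RIGHT
charlie

Derivation:
Final LEFT:  [charlie, foxtrot, echo, charlie]
Final RIGHT: [golf, foxtrot, bravo, charlie]
i=0: L=charlie=BASE, R=golf -> take RIGHT -> golf
i=1: L=foxtrot R=foxtrot -> agree -> foxtrot
i=2: BASE=delta L=echo R=bravo all differ -> CONFLICT
i=3: L=charlie R=charlie -> agree -> charlie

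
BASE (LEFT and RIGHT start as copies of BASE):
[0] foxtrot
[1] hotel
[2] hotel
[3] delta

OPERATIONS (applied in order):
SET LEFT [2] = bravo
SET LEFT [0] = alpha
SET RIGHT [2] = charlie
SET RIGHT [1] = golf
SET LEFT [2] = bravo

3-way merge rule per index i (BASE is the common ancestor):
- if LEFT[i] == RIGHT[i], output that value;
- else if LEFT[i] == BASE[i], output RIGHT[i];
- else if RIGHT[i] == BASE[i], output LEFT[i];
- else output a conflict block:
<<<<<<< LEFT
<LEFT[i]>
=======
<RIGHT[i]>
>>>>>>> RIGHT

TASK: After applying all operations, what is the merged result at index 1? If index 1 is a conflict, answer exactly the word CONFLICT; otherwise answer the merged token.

Answer: golf

Derivation:
Final LEFT:  [alpha, hotel, bravo, delta]
Final RIGHT: [foxtrot, golf, charlie, delta]
i=0: L=alpha, R=foxtrot=BASE -> take LEFT -> alpha
i=1: L=hotel=BASE, R=golf -> take RIGHT -> golf
i=2: BASE=hotel L=bravo R=charlie all differ -> CONFLICT
i=3: L=delta R=delta -> agree -> delta
Index 1 -> golf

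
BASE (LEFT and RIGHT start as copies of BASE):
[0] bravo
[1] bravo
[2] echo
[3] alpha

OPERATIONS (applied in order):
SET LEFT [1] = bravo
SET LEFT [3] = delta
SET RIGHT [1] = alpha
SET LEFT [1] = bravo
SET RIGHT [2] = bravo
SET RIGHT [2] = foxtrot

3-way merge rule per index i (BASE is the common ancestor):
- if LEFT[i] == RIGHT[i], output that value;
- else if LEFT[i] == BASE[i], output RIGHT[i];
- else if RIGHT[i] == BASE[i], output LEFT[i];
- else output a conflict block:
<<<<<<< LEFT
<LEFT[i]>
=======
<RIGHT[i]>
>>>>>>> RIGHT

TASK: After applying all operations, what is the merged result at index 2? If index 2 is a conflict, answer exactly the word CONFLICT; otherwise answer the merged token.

Answer: foxtrot

Derivation:
Final LEFT:  [bravo, bravo, echo, delta]
Final RIGHT: [bravo, alpha, foxtrot, alpha]
i=0: L=bravo R=bravo -> agree -> bravo
i=1: L=bravo=BASE, R=alpha -> take RIGHT -> alpha
i=2: L=echo=BASE, R=foxtrot -> take RIGHT -> foxtrot
i=3: L=delta, R=alpha=BASE -> take LEFT -> delta
Index 2 -> foxtrot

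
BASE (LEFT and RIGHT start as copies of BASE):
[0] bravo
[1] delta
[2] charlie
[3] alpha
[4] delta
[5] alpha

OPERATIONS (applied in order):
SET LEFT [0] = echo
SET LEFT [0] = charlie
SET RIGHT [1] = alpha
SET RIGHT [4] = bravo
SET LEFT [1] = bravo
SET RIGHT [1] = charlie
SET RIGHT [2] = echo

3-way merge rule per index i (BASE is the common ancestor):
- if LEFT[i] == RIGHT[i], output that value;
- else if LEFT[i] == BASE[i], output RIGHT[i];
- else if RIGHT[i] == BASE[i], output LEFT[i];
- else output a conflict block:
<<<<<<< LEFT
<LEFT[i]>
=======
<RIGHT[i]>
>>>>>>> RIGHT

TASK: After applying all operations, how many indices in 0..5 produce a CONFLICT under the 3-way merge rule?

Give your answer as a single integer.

Final LEFT:  [charlie, bravo, charlie, alpha, delta, alpha]
Final RIGHT: [bravo, charlie, echo, alpha, bravo, alpha]
i=0: L=charlie, R=bravo=BASE -> take LEFT -> charlie
i=1: BASE=delta L=bravo R=charlie all differ -> CONFLICT
i=2: L=charlie=BASE, R=echo -> take RIGHT -> echo
i=3: L=alpha R=alpha -> agree -> alpha
i=4: L=delta=BASE, R=bravo -> take RIGHT -> bravo
i=5: L=alpha R=alpha -> agree -> alpha
Conflict count: 1

Answer: 1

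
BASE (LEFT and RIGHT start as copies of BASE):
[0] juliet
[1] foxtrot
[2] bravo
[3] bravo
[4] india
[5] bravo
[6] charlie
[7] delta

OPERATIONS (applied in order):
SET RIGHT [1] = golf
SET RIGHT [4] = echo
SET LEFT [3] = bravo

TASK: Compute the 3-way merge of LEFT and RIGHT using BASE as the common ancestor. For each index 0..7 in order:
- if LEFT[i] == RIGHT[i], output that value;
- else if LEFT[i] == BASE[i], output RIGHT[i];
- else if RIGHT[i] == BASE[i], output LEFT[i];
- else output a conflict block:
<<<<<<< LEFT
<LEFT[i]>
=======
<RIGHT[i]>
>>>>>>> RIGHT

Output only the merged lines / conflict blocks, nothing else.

Final LEFT:  [juliet, foxtrot, bravo, bravo, india, bravo, charlie, delta]
Final RIGHT: [juliet, golf, bravo, bravo, echo, bravo, charlie, delta]
i=0: L=juliet R=juliet -> agree -> juliet
i=1: L=foxtrot=BASE, R=golf -> take RIGHT -> golf
i=2: L=bravo R=bravo -> agree -> bravo
i=3: L=bravo R=bravo -> agree -> bravo
i=4: L=india=BASE, R=echo -> take RIGHT -> echo
i=5: L=bravo R=bravo -> agree -> bravo
i=6: L=charlie R=charlie -> agree -> charlie
i=7: L=delta R=delta -> agree -> delta

Answer: juliet
golf
bravo
bravo
echo
bravo
charlie
delta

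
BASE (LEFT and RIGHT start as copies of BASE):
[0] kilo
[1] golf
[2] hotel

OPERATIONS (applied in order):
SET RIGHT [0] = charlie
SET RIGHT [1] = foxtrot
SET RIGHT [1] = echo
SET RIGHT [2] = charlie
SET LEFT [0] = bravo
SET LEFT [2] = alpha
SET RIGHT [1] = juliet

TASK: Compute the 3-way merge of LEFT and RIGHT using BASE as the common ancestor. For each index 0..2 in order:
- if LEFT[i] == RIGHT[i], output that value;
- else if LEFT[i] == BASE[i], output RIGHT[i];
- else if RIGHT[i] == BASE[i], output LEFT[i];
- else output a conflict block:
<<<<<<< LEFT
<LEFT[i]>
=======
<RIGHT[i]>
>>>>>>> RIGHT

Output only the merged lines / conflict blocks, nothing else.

Final LEFT:  [bravo, golf, alpha]
Final RIGHT: [charlie, juliet, charlie]
i=0: BASE=kilo L=bravo R=charlie all differ -> CONFLICT
i=1: L=golf=BASE, R=juliet -> take RIGHT -> juliet
i=2: BASE=hotel L=alpha R=charlie all differ -> CONFLICT

Answer: <<<<<<< LEFT
bravo
=======
charlie
>>>>>>> RIGHT
juliet
<<<<<<< LEFT
alpha
=======
charlie
>>>>>>> RIGHT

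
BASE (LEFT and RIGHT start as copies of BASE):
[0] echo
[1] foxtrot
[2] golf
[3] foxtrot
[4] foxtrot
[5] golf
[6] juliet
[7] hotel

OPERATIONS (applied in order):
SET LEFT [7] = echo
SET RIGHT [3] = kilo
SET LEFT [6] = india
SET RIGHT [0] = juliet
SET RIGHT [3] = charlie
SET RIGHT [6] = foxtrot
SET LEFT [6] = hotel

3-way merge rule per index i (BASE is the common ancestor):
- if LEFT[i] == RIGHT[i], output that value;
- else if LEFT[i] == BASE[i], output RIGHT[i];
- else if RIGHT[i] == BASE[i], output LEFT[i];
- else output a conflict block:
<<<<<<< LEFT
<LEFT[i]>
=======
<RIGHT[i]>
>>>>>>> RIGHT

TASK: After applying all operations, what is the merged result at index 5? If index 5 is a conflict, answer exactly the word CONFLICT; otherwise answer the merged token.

Answer: golf

Derivation:
Final LEFT:  [echo, foxtrot, golf, foxtrot, foxtrot, golf, hotel, echo]
Final RIGHT: [juliet, foxtrot, golf, charlie, foxtrot, golf, foxtrot, hotel]
i=0: L=echo=BASE, R=juliet -> take RIGHT -> juliet
i=1: L=foxtrot R=foxtrot -> agree -> foxtrot
i=2: L=golf R=golf -> agree -> golf
i=3: L=foxtrot=BASE, R=charlie -> take RIGHT -> charlie
i=4: L=foxtrot R=foxtrot -> agree -> foxtrot
i=5: L=golf R=golf -> agree -> golf
i=6: BASE=juliet L=hotel R=foxtrot all differ -> CONFLICT
i=7: L=echo, R=hotel=BASE -> take LEFT -> echo
Index 5 -> golf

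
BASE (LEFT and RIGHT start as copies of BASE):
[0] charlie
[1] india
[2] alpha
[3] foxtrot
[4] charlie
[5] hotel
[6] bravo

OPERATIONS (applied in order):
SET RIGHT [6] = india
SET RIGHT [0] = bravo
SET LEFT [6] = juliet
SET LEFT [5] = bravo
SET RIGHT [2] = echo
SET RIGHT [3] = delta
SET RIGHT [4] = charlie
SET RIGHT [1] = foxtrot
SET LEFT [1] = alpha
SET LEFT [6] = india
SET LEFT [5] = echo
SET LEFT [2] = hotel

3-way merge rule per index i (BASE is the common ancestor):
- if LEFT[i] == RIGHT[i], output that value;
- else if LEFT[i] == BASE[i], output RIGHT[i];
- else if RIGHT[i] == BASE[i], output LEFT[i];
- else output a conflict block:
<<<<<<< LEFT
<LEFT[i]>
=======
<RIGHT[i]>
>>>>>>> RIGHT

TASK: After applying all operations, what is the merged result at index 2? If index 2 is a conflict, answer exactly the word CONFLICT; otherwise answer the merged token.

Answer: CONFLICT

Derivation:
Final LEFT:  [charlie, alpha, hotel, foxtrot, charlie, echo, india]
Final RIGHT: [bravo, foxtrot, echo, delta, charlie, hotel, india]
i=0: L=charlie=BASE, R=bravo -> take RIGHT -> bravo
i=1: BASE=india L=alpha R=foxtrot all differ -> CONFLICT
i=2: BASE=alpha L=hotel R=echo all differ -> CONFLICT
i=3: L=foxtrot=BASE, R=delta -> take RIGHT -> delta
i=4: L=charlie R=charlie -> agree -> charlie
i=5: L=echo, R=hotel=BASE -> take LEFT -> echo
i=6: L=india R=india -> agree -> india
Index 2 -> CONFLICT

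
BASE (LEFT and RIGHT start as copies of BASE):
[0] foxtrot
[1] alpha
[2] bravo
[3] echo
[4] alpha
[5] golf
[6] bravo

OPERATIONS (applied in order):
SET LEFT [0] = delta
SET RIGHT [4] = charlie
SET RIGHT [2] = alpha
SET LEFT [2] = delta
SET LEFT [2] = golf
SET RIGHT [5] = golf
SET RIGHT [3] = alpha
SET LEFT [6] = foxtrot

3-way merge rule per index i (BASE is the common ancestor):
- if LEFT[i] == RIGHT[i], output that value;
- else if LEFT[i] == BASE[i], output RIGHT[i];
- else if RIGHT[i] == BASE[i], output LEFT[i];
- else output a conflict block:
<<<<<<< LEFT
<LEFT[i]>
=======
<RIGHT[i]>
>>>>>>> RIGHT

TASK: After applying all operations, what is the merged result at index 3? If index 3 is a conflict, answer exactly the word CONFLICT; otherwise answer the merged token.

Final LEFT:  [delta, alpha, golf, echo, alpha, golf, foxtrot]
Final RIGHT: [foxtrot, alpha, alpha, alpha, charlie, golf, bravo]
i=0: L=delta, R=foxtrot=BASE -> take LEFT -> delta
i=1: L=alpha R=alpha -> agree -> alpha
i=2: BASE=bravo L=golf R=alpha all differ -> CONFLICT
i=3: L=echo=BASE, R=alpha -> take RIGHT -> alpha
i=4: L=alpha=BASE, R=charlie -> take RIGHT -> charlie
i=5: L=golf R=golf -> agree -> golf
i=6: L=foxtrot, R=bravo=BASE -> take LEFT -> foxtrot
Index 3 -> alpha

Answer: alpha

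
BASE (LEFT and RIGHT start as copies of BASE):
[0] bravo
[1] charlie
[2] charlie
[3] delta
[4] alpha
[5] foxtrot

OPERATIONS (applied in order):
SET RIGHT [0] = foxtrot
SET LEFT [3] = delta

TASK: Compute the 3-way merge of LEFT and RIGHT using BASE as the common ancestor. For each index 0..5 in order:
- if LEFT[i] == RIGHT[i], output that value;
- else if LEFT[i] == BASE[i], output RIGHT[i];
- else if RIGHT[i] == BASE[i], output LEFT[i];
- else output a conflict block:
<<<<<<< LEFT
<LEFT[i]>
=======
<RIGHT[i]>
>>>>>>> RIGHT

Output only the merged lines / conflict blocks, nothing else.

Answer: foxtrot
charlie
charlie
delta
alpha
foxtrot

Derivation:
Final LEFT:  [bravo, charlie, charlie, delta, alpha, foxtrot]
Final RIGHT: [foxtrot, charlie, charlie, delta, alpha, foxtrot]
i=0: L=bravo=BASE, R=foxtrot -> take RIGHT -> foxtrot
i=1: L=charlie R=charlie -> agree -> charlie
i=2: L=charlie R=charlie -> agree -> charlie
i=3: L=delta R=delta -> agree -> delta
i=4: L=alpha R=alpha -> agree -> alpha
i=5: L=foxtrot R=foxtrot -> agree -> foxtrot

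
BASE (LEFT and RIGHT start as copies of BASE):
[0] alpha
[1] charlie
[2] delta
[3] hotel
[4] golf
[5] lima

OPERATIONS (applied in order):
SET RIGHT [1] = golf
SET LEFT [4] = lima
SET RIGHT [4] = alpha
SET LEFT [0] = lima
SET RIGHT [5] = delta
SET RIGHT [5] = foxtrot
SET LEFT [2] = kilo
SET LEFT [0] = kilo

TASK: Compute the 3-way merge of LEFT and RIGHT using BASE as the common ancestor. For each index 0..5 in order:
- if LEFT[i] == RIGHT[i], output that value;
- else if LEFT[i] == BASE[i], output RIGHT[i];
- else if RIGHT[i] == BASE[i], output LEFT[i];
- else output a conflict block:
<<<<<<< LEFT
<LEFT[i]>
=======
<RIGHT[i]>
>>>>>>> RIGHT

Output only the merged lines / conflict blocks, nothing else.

Answer: kilo
golf
kilo
hotel
<<<<<<< LEFT
lima
=======
alpha
>>>>>>> RIGHT
foxtrot

Derivation:
Final LEFT:  [kilo, charlie, kilo, hotel, lima, lima]
Final RIGHT: [alpha, golf, delta, hotel, alpha, foxtrot]
i=0: L=kilo, R=alpha=BASE -> take LEFT -> kilo
i=1: L=charlie=BASE, R=golf -> take RIGHT -> golf
i=2: L=kilo, R=delta=BASE -> take LEFT -> kilo
i=3: L=hotel R=hotel -> agree -> hotel
i=4: BASE=golf L=lima R=alpha all differ -> CONFLICT
i=5: L=lima=BASE, R=foxtrot -> take RIGHT -> foxtrot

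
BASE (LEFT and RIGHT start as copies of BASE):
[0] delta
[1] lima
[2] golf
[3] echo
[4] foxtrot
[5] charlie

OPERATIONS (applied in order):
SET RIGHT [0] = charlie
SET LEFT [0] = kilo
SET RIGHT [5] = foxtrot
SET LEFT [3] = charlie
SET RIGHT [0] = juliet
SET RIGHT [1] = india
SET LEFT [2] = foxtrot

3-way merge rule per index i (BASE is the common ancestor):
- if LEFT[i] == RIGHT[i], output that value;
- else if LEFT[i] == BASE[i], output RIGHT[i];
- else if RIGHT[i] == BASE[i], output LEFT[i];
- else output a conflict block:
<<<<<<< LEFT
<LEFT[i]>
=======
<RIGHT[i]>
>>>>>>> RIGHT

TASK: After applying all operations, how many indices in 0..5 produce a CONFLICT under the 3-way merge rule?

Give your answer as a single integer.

Answer: 1

Derivation:
Final LEFT:  [kilo, lima, foxtrot, charlie, foxtrot, charlie]
Final RIGHT: [juliet, india, golf, echo, foxtrot, foxtrot]
i=0: BASE=delta L=kilo R=juliet all differ -> CONFLICT
i=1: L=lima=BASE, R=india -> take RIGHT -> india
i=2: L=foxtrot, R=golf=BASE -> take LEFT -> foxtrot
i=3: L=charlie, R=echo=BASE -> take LEFT -> charlie
i=4: L=foxtrot R=foxtrot -> agree -> foxtrot
i=5: L=charlie=BASE, R=foxtrot -> take RIGHT -> foxtrot
Conflict count: 1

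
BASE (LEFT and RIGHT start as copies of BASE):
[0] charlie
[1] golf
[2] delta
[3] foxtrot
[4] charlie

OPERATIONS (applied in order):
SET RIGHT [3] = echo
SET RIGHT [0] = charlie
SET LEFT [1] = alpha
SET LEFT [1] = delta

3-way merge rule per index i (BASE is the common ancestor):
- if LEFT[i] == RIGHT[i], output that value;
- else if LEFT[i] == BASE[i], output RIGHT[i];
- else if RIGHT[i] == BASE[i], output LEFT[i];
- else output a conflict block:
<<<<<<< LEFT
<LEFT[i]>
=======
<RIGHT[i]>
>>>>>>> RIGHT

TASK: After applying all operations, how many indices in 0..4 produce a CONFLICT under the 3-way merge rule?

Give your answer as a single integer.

Answer: 0

Derivation:
Final LEFT:  [charlie, delta, delta, foxtrot, charlie]
Final RIGHT: [charlie, golf, delta, echo, charlie]
i=0: L=charlie R=charlie -> agree -> charlie
i=1: L=delta, R=golf=BASE -> take LEFT -> delta
i=2: L=delta R=delta -> agree -> delta
i=3: L=foxtrot=BASE, R=echo -> take RIGHT -> echo
i=4: L=charlie R=charlie -> agree -> charlie
Conflict count: 0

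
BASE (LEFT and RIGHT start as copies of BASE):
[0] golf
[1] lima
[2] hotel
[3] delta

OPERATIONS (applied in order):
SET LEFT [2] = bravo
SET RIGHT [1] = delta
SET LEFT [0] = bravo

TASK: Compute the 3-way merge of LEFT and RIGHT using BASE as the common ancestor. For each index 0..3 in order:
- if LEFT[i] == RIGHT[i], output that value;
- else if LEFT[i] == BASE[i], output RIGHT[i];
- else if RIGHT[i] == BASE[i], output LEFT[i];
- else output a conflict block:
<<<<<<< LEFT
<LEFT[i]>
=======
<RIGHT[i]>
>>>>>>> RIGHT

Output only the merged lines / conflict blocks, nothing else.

Final LEFT:  [bravo, lima, bravo, delta]
Final RIGHT: [golf, delta, hotel, delta]
i=0: L=bravo, R=golf=BASE -> take LEFT -> bravo
i=1: L=lima=BASE, R=delta -> take RIGHT -> delta
i=2: L=bravo, R=hotel=BASE -> take LEFT -> bravo
i=3: L=delta R=delta -> agree -> delta

Answer: bravo
delta
bravo
delta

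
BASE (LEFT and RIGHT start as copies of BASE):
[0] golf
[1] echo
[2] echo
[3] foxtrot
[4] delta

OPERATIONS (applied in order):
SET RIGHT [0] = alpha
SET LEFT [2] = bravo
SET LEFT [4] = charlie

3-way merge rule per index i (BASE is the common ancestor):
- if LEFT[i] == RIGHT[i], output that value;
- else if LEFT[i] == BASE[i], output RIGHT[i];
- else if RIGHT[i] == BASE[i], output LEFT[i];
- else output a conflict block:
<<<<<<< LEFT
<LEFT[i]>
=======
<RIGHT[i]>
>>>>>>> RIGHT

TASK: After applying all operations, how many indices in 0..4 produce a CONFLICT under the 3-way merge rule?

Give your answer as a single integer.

Final LEFT:  [golf, echo, bravo, foxtrot, charlie]
Final RIGHT: [alpha, echo, echo, foxtrot, delta]
i=0: L=golf=BASE, R=alpha -> take RIGHT -> alpha
i=1: L=echo R=echo -> agree -> echo
i=2: L=bravo, R=echo=BASE -> take LEFT -> bravo
i=3: L=foxtrot R=foxtrot -> agree -> foxtrot
i=4: L=charlie, R=delta=BASE -> take LEFT -> charlie
Conflict count: 0

Answer: 0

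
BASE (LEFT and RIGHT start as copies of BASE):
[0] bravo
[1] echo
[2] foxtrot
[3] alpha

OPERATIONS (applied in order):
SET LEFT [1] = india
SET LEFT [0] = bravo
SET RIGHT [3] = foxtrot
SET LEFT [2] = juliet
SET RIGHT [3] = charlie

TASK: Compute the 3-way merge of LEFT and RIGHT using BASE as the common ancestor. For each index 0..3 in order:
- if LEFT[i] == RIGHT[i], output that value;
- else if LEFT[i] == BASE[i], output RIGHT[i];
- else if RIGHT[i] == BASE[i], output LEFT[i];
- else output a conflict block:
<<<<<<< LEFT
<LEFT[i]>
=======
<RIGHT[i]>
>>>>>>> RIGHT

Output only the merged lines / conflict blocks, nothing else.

Final LEFT:  [bravo, india, juliet, alpha]
Final RIGHT: [bravo, echo, foxtrot, charlie]
i=0: L=bravo R=bravo -> agree -> bravo
i=1: L=india, R=echo=BASE -> take LEFT -> india
i=2: L=juliet, R=foxtrot=BASE -> take LEFT -> juliet
i=3: L=alpha=BASE, R=charlie -> take RIGHT -> charlie

Answer: bravo
india
juliet
charlie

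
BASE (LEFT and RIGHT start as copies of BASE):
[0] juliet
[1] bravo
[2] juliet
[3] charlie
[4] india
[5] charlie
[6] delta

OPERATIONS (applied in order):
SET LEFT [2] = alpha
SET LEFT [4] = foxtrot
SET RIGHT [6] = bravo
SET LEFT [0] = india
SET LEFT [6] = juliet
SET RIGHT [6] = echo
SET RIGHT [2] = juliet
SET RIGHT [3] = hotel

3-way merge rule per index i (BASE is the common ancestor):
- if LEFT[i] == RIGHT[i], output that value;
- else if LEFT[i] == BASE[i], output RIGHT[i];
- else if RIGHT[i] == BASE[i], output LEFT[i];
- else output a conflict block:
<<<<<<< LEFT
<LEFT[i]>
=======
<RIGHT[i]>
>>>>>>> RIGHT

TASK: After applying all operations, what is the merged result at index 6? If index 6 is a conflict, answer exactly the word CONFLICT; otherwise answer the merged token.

Answer: CONFLICT

Derivation:
Final LEFT:  [india, bravo, alpha, charlie, foxtrot, charlie, juliet]
Final RIGHT: [juliet, bravo, juliet, hotel, india, charlie, echo]
i=0: L=india, R=juliet=BASE -> take LEFT -> india
i=1: L=bravo R=bravo -> agree -> bravo
i=2: L=alpha, R=juliet=BASE -> take LEFT -> alpha
i=3: L=charlie=BASE, R=hotel -> take RIGHT -> hotel
i=4: L=foxtrot, R=india=BASE -> take LEFT -> foxtrot
i=5: L=charlie R=charlie -> agree -> charlie
i=6: BASE=delta L=juliet R=echo all differ -> CONFLICT
Index 6 -> CONFLICT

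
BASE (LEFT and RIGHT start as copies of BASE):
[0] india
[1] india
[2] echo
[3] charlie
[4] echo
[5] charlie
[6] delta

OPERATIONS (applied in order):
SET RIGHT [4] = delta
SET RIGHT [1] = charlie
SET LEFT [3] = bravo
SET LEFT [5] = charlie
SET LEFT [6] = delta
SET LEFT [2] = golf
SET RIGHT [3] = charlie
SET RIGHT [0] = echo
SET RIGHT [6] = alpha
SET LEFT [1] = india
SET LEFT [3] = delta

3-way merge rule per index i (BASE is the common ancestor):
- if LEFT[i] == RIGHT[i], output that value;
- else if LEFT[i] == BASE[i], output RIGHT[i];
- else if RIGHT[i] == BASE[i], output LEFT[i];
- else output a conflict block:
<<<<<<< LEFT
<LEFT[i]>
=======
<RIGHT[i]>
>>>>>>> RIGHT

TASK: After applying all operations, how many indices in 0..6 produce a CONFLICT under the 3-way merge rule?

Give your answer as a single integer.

Final LEFT:  [india, india, golf, delta, echo, charlie, delta]
Final RIGHT: [echo, charlie, echo, charlie, delta, charlie, alpha]
i=0: L=india=BASE, R=echo -> take RIGHT -> echo
i=1: L=india=BASE, R=charlie -> take RIGHT -> charlie
i=2: L=golf, R=echo=BASE -> take LEFT -> golf
i=3: L=delta, R=charlie=BASE -> take LEFT -> delta
i=4: L=echo=BASE, R=delta -> take RIGHT -> delta
i=5: L=charlie R=charlie -> agree -> charlie
i=6: L=delta=BASE, R=alpha -> take RIGHT -> alpha
Conflict count: 0

Answer: 0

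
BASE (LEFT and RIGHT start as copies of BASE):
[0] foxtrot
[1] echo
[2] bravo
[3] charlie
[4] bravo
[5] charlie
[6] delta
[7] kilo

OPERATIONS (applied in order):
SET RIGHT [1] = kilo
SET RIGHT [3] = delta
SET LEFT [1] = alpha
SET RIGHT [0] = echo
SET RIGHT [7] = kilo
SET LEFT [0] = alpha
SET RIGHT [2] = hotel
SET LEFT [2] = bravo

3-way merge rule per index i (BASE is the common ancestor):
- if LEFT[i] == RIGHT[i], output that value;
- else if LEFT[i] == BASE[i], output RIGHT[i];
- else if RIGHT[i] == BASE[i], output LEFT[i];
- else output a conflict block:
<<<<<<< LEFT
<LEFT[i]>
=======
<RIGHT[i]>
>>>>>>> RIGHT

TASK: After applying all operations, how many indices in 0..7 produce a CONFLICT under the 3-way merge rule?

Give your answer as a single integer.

Final LEFT:  [alpha, alpha, bravo, charlie, bravo, charlie, delta, kilo]
Final RIGHT: [echo, kilo, hotel, delta, bravo, charlie, delta, kilo]
i=0: BASE=foxtrot L=alpha R=echo all differ -> CONFLICT
i=1: BASE=echo L=alpha R=kilo all differ -> CONFLICT
i=2: L=bravo=BASE, R=hotel -> take RIGHT -> hotel
i=3: L=charlie=BASE, R=delta -> take RIGHT -> delta
i=4: L=bravo R=bravo -> agree -> bravo
i=5: L=charlie R=charlie -> agree -> charlie
i=6: L=delta R=delta -> agree -> delta
i=7: L=kilo R=kilo -> agree -> kilo
Conflict count: 2

Answer: 2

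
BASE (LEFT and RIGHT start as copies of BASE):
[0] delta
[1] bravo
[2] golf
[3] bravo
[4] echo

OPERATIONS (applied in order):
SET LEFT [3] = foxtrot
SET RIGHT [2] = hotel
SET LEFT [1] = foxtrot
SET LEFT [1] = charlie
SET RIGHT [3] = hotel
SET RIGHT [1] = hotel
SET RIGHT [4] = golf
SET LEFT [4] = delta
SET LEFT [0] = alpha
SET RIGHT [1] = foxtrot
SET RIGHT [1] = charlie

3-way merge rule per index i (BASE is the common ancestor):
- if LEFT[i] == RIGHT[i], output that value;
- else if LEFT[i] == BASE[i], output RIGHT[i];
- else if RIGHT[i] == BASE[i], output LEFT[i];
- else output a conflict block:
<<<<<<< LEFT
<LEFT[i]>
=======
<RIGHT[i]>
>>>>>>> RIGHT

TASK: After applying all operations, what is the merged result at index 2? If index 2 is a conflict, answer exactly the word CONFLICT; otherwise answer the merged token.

Final LEFT:  [alpha, charlie, golf, foxtrot, delta]
Final RIGHT: [delta, charlie, hotel, hotel, golf]
i=0: L=alpha, R=delta=BASE -> take LEFT -> alpha
i=1: L=charlie R=charlie -> agree -> charlie
i=2: L=golf=BASE, R=hotel -> take RIGHT -> hotel
i=3: BASE=bravo L=foxtrot R=hotel all differ -> CONFLICT
i=4: BASE=echo L=delta R=golf all differ -> CONFLICT
Index 2 -> hotel

Answer: hotel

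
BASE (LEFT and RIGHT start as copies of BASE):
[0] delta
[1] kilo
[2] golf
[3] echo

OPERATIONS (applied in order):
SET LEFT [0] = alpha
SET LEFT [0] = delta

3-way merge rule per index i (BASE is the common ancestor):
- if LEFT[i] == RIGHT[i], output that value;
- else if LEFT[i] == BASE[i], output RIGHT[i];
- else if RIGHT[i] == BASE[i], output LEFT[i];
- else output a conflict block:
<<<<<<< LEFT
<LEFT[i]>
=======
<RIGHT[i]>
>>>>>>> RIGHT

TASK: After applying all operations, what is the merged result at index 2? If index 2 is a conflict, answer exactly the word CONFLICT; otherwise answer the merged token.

Answer: golf

Derivation:
Final LEFT:  [delta, kilo, golf, echo]
Final RIGHT: [delta, kilo, golf, echo]
i=0: L=delta R=delta -> agree -> delta
i=1: L=kilo R=kilo -> agree -> kilo
i=2: L=golf R=golf -> agree -> golf
i=3: L=echo R=echo -> agree -> echo
Index 2 -> golf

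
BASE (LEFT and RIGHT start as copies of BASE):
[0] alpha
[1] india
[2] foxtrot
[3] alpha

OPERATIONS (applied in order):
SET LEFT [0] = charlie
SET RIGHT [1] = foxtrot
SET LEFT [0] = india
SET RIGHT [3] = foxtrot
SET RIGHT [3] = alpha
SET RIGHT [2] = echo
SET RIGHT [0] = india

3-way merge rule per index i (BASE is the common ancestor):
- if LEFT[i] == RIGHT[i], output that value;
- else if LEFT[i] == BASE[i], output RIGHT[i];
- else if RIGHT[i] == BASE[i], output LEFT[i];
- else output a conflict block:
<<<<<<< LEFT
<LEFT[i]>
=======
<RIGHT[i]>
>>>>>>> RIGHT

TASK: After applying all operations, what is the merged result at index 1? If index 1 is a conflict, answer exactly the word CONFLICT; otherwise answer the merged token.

Answer: foxtrot

Derivation:
Final LEFT:  [india, india, foxtrot, alpha]
Final RIGHT: [india, foxtrot, echo, alpha]
i=0: L=india R=india -> agree -> india
i=1: L=india=BASE, R=foxtrot -> take RIGHT -> foxtrot
i=2: L=foxtrot=BASE, R=echo -> take RIGHT -> echo
i=3: L=alpha R=alpha -> agree -> alpha
Index 1 -> foxtrot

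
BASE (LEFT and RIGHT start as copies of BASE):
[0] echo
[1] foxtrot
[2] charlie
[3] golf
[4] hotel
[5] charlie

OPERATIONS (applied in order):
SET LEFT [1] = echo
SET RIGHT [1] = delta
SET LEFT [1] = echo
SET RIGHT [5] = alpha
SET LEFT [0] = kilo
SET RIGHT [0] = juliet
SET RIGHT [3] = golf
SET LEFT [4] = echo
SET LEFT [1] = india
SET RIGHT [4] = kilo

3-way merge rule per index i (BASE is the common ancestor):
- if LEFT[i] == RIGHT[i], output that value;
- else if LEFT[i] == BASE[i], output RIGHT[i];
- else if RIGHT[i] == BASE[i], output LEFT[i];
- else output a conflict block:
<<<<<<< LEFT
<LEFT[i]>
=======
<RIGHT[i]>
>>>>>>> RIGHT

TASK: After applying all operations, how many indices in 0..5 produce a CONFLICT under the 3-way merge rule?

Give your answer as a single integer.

Final LEFT:  [kilo, india, charlie, golf, echo, charlie]
Final RIGHT: [juliet, delta, charlie, golf, kilo, alpha]
i=0: BASE=echo L=kilo R=juliet all differ -> CONFLICT
i=1: BASE=foxtrot L=india R=delta all differ -> CONFLICT
i=2: L=charlie R=charlie -> agree -> charlie
i=3: L=golf R=golf -> agree -> golf
i=4: BASE=hotel L=echo R=kilo all differ -> CONFLICT
i=5: L=charlie=BASE, R=alpha -> take RIGHT -> alpha
Conflict count: 3

Answer: 3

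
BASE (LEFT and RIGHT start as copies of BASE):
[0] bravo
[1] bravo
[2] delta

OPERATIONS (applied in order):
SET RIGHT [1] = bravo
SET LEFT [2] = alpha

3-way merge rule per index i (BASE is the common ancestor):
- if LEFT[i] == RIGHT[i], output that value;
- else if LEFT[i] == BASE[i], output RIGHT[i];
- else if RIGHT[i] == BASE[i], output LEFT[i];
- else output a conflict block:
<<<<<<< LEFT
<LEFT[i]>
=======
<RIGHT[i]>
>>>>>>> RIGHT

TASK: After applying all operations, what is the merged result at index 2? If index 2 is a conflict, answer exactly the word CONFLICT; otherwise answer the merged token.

Final LEFT:  [bravo, bravo, alpha]
Final RIGHT: [bravo, bravo, delta]
i=0: L=bravo R=bravo -> agree -> bravo
i=1: L=bravo R=bravo -> agree -> bravo
i=2: L=alpha, R=delta=BASE -> take LEFT -> alpha
Index 2 -> alpha

Answer: alpha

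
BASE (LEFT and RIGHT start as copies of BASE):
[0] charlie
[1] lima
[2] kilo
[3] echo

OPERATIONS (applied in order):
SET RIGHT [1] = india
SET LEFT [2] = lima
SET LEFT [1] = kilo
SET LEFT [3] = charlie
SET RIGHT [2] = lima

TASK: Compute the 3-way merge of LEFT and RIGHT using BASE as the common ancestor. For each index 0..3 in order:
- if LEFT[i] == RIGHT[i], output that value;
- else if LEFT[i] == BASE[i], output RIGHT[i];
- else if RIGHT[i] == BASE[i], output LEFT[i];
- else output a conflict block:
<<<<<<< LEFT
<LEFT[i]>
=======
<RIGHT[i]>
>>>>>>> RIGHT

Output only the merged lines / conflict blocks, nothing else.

Answer: charlie
<<<<<<< LEFT
kilo
=======
india
>>>>>>> RIGHT
lima
charlie

Derivation:
Final LEFT:  [charlie, kilo, lima, charlie]
Final RIGHT: [charlie, india, lima, echo]
i=0: L=charlie R=charlie -> agree -> charlie
i=1: BASE=lima L=kilo R=india all differ -> CONFLICT
i=2: L=lima R=lima -> agree -> lima
i=3: L=charlie, R=echo=BASE -> take LEFT -> charlie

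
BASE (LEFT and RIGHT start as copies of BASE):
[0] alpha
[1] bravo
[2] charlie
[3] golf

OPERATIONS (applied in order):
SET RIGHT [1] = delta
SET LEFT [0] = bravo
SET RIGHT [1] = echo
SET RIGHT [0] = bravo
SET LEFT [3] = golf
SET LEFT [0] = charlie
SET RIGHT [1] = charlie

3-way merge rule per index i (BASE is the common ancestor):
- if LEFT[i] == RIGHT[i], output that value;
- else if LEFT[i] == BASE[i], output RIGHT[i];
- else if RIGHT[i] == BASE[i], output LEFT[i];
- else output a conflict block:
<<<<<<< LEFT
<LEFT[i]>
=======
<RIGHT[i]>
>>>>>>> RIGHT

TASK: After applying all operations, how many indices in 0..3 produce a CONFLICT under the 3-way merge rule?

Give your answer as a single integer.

Final LEFT:  [charlie, bravo, charlie, golf]
Final RIGHT: [bravo, charlie, charlie, golf]
i=0: BASE=alpha L=charlie R=bravo all differ -> CONFLICT
i=1: L=bravo=BASE, R=charlie -> take RIGHT -> charlie
i=2: L=charlie R=charlie -> agree -> charlie
i=3: L=golf R=golf -> agree -> golf
Conflict count: 1

Answer: 1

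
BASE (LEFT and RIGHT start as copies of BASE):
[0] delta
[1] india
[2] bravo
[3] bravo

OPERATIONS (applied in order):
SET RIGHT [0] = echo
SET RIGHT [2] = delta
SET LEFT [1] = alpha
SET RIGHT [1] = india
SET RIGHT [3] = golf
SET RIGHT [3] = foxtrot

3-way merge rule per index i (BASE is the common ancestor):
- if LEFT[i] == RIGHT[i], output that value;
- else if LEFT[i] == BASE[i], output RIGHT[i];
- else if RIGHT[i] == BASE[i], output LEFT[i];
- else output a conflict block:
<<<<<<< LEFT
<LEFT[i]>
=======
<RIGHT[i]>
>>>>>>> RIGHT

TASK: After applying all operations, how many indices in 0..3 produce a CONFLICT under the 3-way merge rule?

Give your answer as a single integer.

Final LEFT:  [delta, alpha, bravo, bravo]
Final RIGHT: [echo, india, delta, foxtrot]
i=0: L=delta=BASE, R=echo -> take RIGHT -> echo
i=1: L=alpha, R=india=BASE -> take LEFT -> alpha
i=2: L=bravo=BASE, R=delta -> take RIGHT -> delta
i=3: L=bravo=BASE, R=foxtrot -> take RIGHT -> foxtrot
Conflict count: 0

Answer: 0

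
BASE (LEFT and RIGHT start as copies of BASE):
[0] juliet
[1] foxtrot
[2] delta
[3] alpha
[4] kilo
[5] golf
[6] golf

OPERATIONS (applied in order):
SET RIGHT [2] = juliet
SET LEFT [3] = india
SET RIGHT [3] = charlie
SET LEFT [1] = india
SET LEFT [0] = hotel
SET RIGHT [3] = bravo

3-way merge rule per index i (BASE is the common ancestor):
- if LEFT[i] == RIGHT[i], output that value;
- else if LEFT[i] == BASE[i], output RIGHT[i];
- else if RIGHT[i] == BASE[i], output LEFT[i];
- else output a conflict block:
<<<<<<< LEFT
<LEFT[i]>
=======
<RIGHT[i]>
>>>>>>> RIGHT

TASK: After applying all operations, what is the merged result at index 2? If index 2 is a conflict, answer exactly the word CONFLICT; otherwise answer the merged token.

Final LEFT:  [hotel, india, delta, india, kilo, golf, golf]
Final RIGHT: [juliet, foxtrot, juliet, bravo, kilo, golf, golf]
i=0: L=hotel, R=juliet=BASE -> take LEFT -> hotel
i=1: L=india, R=foxtrot=BASE -> take LEFT -> india
i=2: L=delta=BASE, R=juliet -> take RIGHT -> juliet
i=3: BASE=alpha L=india R=bravo all differ -> CONFLICT
i=4: L=kilo R=kilo -> agree -> kilo
i=5: L=golf R=golf -> agree -> golf
i=6: L=golf R=golf -> agree -> golf
Index 2 -> juliet

Answer: juliet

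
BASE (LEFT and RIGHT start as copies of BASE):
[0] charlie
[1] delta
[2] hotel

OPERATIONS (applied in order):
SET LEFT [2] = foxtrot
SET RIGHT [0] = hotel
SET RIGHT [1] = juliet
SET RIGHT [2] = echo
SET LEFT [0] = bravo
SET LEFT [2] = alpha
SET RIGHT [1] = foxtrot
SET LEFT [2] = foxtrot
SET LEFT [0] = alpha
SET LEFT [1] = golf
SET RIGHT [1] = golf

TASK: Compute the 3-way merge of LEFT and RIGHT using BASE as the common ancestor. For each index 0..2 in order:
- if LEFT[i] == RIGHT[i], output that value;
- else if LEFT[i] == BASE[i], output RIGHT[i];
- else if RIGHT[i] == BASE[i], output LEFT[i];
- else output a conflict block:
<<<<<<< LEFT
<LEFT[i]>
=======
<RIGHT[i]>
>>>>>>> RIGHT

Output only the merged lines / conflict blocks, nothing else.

Answer: <<<<<<< LEFT
alpha
=======
hotel
>>>>>>> RIGHT
golf
<<<<<<< LEFT
foxtrot
=======
echo
>>>>>>> RIGHT

Derivation:
Final LEFT:  [alpha, golf, foxtrot]
Final RIGHT: [hotel, golf, echo]
i=0: BASE=charlie L=alpha R=hotel all differ -> CONFLICT
i=1: L=golf R=golf -> agree -> golf
i=2: BASE=hotel L=foxtrot R=echo all differ -> CONFLICT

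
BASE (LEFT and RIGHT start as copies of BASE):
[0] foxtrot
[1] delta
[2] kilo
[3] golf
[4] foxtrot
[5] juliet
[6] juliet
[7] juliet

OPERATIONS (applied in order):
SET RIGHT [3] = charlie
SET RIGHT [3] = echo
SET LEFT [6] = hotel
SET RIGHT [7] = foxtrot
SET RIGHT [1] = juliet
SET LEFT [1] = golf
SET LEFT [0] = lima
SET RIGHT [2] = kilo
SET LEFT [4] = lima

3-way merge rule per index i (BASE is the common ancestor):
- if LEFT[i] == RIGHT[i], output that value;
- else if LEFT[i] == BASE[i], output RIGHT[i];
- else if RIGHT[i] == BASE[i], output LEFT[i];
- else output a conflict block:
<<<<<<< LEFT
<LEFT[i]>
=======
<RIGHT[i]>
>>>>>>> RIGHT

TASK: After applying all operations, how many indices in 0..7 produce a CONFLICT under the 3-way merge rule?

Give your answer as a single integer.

Final LEFT:  [lima, golf, kilo, golf, lima, juliet, hotel, juliet]
Final RIGHT: [foxtrot, juliet, kilo, echo, foxtrot, juliet, juliet, foxtrot]
i=0: L=lima, R=foxtrot=BASE -> take LEFT -> lima
i=1: BASE=delta L=golf R=juliet all differ -> CONFLICT
i=2: L=kilo R=kilo -> agree -> kilo
i=3: L=golf=BASE, R=echo -> take RIGHT -> echo
i=4: L=lima, R=foxtrot=BASE -> take LEFT -> lima
i=5: L=juliet R=juliet -> agree -> juliet
i=6: L=hotel, R=juliet=BASE -> take LEFT -> hotel
i=7: L=juliet=BASE, R=foxtrot -> take RIGHT -> foxtrot
Conflict count: 1

Answer: 1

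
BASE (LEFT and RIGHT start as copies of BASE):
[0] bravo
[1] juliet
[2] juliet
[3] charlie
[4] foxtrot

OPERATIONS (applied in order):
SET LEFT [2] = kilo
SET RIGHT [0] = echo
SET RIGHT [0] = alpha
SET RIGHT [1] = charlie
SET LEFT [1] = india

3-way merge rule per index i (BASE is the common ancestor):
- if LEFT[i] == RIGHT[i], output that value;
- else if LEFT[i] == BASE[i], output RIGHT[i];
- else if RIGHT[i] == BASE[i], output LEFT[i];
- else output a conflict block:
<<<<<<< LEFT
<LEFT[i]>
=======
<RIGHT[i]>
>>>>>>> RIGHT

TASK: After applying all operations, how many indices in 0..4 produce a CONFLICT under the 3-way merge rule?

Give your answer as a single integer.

Answer: 1

Derivation:
Final LEFT:  [bravo, india, kilo, charlie, foxtrot]
Final RIGHT: [alpha, charlie, juliet, charlie, foxtrot]
i=0: L=bravo=BASE, R=alpha -> take RIGHT -> alpha
i=1: BASE=juliet L=india R=charlie all differ -> CONFLICT
i=2: L=kilo, R=juliet=BASE -> take LEFT -> kilo
i=3: L=charlie R=charlie -> agree -> charlie
i=4: L=foxtrot R=foxtrot -> agree -> foxtrot
Conflict count: 1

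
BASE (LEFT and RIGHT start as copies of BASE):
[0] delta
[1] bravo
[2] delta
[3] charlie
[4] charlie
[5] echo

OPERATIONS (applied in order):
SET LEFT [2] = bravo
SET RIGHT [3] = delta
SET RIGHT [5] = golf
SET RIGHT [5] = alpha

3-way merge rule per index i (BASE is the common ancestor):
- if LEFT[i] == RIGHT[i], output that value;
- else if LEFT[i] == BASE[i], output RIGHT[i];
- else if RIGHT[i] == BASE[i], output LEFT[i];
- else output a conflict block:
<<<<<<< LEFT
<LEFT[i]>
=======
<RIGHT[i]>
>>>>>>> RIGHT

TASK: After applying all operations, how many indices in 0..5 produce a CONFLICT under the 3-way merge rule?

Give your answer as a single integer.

Final LEFT:  [delta, bravo, bravo, charlie, charlie, echo]
Final RIGHT: [delta, bravo, delta, delta, charlie, alpha]
i=0: L=delta R=delta -> agree -> delta
i=1: L=bravo R=bravo -> agree -> bravo
i=2: L=bravo, R=delta=BASE -> take LEFT -> bravo
i=3: L=charlie=BASE, R=delta -> take RIGHT -> delta
i=4: L=charlie R=charlie -> agree -> charlie
i=5: L=echo=BASE, R=alpha -> take RIGHT -> alpha
Conflict count: 0

Answer: 0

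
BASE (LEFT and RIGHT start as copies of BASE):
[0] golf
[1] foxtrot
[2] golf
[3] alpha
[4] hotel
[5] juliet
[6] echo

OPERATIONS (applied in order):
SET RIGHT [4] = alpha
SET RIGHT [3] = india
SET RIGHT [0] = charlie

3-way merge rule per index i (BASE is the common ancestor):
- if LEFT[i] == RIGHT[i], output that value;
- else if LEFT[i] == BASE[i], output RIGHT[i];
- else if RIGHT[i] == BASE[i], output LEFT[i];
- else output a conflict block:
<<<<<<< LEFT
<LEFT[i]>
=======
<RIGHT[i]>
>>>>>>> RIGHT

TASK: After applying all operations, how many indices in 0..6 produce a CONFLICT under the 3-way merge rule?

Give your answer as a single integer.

Answer: 0

Derivation:
Final LEFT:  [golf, foxtrot, golf, alpha, hotel, juliet, echo]
Final RIGHT: [charlie, foxtrot, golf, india, alpha, juliet, echo]
i=0: L=golf=BASE, R=charlie -> take RIGHT -> charlie
i=1: L=foxtrot R=foxtrot -> agree -> foxtrot
i=2: L=golf R=golf -> agree -> golf
i=3: L=alpha=BASE, R=india -> take RIGHT -> india
i=4: L=hotel=BASE, R=alpha -> take RIGHT -> alpha
i=5: L=juliet R=juliet -> agree -> juliet
i=6: L=echo R=echo -> agree -> echo
Conflict count: 0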